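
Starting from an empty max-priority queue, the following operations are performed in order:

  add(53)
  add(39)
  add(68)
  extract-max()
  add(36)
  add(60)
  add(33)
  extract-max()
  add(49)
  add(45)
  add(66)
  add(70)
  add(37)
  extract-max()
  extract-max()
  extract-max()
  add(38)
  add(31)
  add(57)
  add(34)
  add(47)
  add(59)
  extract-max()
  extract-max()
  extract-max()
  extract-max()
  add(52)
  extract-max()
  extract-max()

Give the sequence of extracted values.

insert 53 → {53}
insert 39 → {53, 39}
insert 68 → {68, 53, 39}
extract-max → 68; now {53, 39}
insert 36 → {53, 39, 36}
insert 60 → {60, 53, 39, 36}
insert 33 → {60, 53, 39, 36, 33}
extract-max → 60; now {53, 39, 36, 33}
insert 49 → {53, 49, 39, 36, 33}
insert 45 → {53, 49, 45, 39, 36, 33}
insert 66 → {66, 53, 49, 45, 39, 36, 33}
insert 70 → {70, 66, 53, 49, 45, 39, 36, 33}
insert 37 → {70, 66, 53, 49, 45, 39, 37, 36, 33}
extract-max → 70; now {66, 53, 49, 45, 39, 37, 36, 33}
extract-max → 66; now {53, 49, 45, 39, 37, 36, 33}
extract-max → 53; now {49, 45, 39, 37, 36, 33}
insert 38 → {49, 45, 39, 38, 37, 36, 33}
insert 31 → {49, 45, 39, 38, 37, 36, 33, 31}
insert 57 → {57, 49, 45, 39, 38, 37, 36, 33, 31}
insert 34 → {57, 49, 45, 39, 38, 37, 36, 34, 33, 31}
insert 47 → {57, 49, 47, 45, 39, 38, 37, 36, 34, 33, 31}
insert 59 → {59, 57, 49, 47, 45, 39, 38, 37, 36, 34, 33, 31}
extract-max → 59; now {57, 49, 47, 45, 39, 38, 37, 36, 34, 33, 31}
extract-max → 57; now {49, 47, 45, 39, 38, 37, 36, 34, 33, 31}
extract-max → 49; now {47, 45, 39, 38, 37, 36, 34, 33, 31}
extract-max → 47; now {45, 39, 38, 37, 36, 34, 33, 31}
insert 52 → {52, 45, 39, 38, 37, 36, 34, 33, 31}
extract-max → 52; now {45, 39, 38, 37, 36, 34, 33, 31}
extract-max → 45; now {39, 38, 37, 36, 34, 33, 31}

68 → 60 → 70 → 66 → 53 → 59 → 57 → 49 → 47 → 52 → 45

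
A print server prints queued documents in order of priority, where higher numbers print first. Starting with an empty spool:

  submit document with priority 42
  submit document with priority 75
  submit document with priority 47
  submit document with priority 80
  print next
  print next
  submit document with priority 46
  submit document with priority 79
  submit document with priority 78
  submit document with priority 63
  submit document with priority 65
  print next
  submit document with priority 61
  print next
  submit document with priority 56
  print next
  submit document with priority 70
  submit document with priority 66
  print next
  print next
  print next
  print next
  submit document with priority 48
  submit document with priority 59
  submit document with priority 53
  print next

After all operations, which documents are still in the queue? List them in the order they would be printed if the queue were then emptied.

56 → 53 → 48 → 47 → 46 → 42

insert 42 → {42}
insert 75 → {75, 42}
insert 47 → {75, 47, 42}
insert 80 → {80, 75, 47, 42}
print next → 80; now {75, 47, 42}
print next → 75; now {47, 42}
insert 46 → {47, 46, 42}
insert 79 → {79, 47, 46, 42}
insert 78 → {79, 78, 47, 46, 42}
insert 63 → {79, 78, 63, 47, 46, 42}
insert 65 → {79, 78, 65, 63, 47, 46, 42}
print next → 79; now {78, 65, 63, 47, 46, 42}
insert 61 → {78, 65, 63, 61, 47, 46, 42}
print next → 78; now {65, 63, 61, 47, 46, 42}
insert 56 → {65, 63, 61, 56, 47, 46, 42}
print next → 65; now {63, 61, 56, 47, 46, 42}
insert 70 → {70, 63, 61, 56, 47, 46, 42}
insert 66 → {70, 66, 63, 61, 56, 47, 46, 42}
print next → 70; now {66, 63, 61, 56, 47, 46, 42}
print next → 66; now {63, 61, 56, 47, 46, 42}
print next → 63; now {61, 56, 47, 46, 42}
print next → 61; now {56, 47, 46, 42}
insert 48 → {56, 48, 47, 46, 42}
insert 59 → {59, 56, 48, 47, 46, 42}
insert 53 → {59, 56, 53, 48, 47, 46, 42}
print next → 59; now {56, 53, 48, 47, 46, 42}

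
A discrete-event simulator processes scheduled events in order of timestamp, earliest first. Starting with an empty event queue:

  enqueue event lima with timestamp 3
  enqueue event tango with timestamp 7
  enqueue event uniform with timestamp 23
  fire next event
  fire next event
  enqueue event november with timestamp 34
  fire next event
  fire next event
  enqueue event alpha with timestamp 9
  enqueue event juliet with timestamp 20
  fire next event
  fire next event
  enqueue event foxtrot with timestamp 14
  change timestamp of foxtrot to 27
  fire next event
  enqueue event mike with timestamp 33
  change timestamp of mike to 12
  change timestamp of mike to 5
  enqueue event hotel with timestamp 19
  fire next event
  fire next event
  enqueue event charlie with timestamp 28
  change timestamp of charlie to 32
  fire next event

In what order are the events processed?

add lima (timestamp 3) → {lima:3}
add tango (timestamp 7) → {lima:3, tango:7}
add uniform (timestamp 23) → {lima:3, tango:7, uniform:23}
fire next event → lima; now {tango:7, uniform:23}
fire next event → tango; now {uniform:23}
add november (timestamp 34) → {uniform:23, november:34}
fire next event → uniform; now {november:34}
fire next event → november; now {}
add alpha (timestamp 9) → {alpha:9}
add juliet (timestamp 20) → {alpha:9, juliet:20}
fire next event → alpha; now {juliet:20}
fire next event → juliet; now {}
add foxtrot (timestamp 14) → {foxtrot:14}
update foxtrot to timestamp 27 → {foxtrot:27}
fire next event → foxtrot; now {}
add mike (timestamp 33) → {mike:33}
update mike to timestamp 12 → {mike:12}
update mike to timestamp 5 → {mike:5}
add hotel (timestamp 19) → {mike:5, hotel:19}
fire next event → mike; now {hotel:19}
fire next event → hotel; now {}
add charlie (timestamp 28) → {charlie:28}
update charlie to timestamp 32 → {charlie:32}
fire next event → charlie; now {}

lima, tango, uniform, november, alpha, juliet, foxtrot, mike, hotel, charlie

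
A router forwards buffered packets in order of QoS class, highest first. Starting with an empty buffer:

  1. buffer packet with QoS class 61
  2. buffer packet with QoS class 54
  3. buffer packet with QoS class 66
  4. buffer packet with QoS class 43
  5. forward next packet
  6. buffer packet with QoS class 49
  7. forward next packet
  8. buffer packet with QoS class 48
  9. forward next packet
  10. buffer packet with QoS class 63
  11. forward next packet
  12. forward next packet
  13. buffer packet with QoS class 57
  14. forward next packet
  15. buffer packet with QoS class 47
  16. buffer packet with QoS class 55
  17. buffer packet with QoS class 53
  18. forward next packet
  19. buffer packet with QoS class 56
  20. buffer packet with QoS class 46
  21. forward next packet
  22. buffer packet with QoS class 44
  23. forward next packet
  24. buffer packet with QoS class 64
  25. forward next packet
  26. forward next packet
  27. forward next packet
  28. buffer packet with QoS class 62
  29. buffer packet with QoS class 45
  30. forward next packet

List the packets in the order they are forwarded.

66 → 61 → 54 → 63 → 49 → 57 → 55 → 56 → 53 → 64 → 48 → 47 → 62

insert 61 → {61}
insert 54 → {61, 54}
insert 66 → {66, 61, 54}
insert 43 → {66, 61, 54, 43}
forward next packet → 66; now {61, 54, 43}
insert 49 → {61, 54, 49, 43}
forward next packet → 61; now {54, 49, 43}
insert 48 → {54, 49, 48, 43}
forward next packet → 54; now {49, 48, 43}
insert 63 → {63, 49, 48, 43}
forward next packet → 63; now {49, 48, 43}
forward next packet → 49; now {48, 43}
insert 57 → {57, 48, 43}
forward next packet → 57; now {48, 43}
insert 47 → {48, 47, 43}
insert 55 → {55, 48, 47, 43}
insert 53 → {55, 53, 48, 47, 43}
forward next packet → 55; now {53, 48, 47, 43}
insert 56 → {56, 53, 48, 47, 43}
insert 46 → {56, 53, 48, 47, 46, 43}
forward next packet → 56; now {53, 48, 47, 46, 43}
insert 44 → {53, 48, 47, 46, 44, 43}
forward next packet → 53; now {48, 47, 46, 44, 43}
insert 64 → {64, 48, 47, 46, 44, 43}
forward next packet → 64; now {48, 47, 46, 44, 43}
forward next packet → 48; now {47, 46, 44, 43}
forward next packet → 47; now {46, 44, 43}
insert 62 → {62, 46, 44, 43}
insert 45 → {62, 46, 45, 44, 43}
forward next packet → 62; now {46, 45, 44, 43}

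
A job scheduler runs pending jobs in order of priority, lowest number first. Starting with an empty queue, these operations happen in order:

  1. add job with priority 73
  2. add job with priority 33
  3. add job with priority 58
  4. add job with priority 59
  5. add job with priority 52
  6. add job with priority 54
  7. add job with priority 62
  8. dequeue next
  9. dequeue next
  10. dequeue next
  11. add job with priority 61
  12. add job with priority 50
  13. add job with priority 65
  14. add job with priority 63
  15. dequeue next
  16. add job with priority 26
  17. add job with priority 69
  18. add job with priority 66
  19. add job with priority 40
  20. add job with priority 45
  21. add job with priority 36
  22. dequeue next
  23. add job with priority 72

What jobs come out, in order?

insert 73 → {73}
insert 33 → {33, 73}
insert 58 → {33, 58, 73}
insert 59 → {33, 58, 59, 73}
insert 52 → {33, 52, 58, 59, 73}
insert 54 → {33, 52, 54, 58, 59, 73}
insert 62 → {33, 52, 54, 58, 59, 62, 73}
dequeue next → 33; now {52, 54, 58, 59, 62, 73}
dequeue next → 52; now {54, 58, 59, 62, 73}
dequeue next → 54; now {58, 59, 62, 73}
insert 61 → {58, 59, 61, 62, 73}
insert 50 → {50, 58, 59, 61, 62, 73}
insert 65 → {50, 58, 59, 61, 62, 65, 73}
insert 63 → {50, 58, 59, 61, 62, 63, 65, 73}
dequeue next → 50; now {58, 59, 61, 62, 63, 65, 73}
insert 26 → {26, 58, 59, 61, 62, 63, 65, 73}
insert 69 → {26, 58, 59, 61, 62, 63, 65, 69, 73}
insert 66 → {26, 58, 59, 61, 62, 63, 65, 66, 69, 73}
insert 40 → {26, 40, 58, 59, 61, 62, 63, 65, 66, 69, 73}
insert 45 → {26, 40, 45, 58, 59, 61, 62, 63, 65, 66, 69, 73}
insert 36 → {26, 36, 40, 45, 58, 59, 61, 62, 63, 65, 66, 69, 73}
dequeue next → 26; now {36, 40, 45, 58, 59, 61, 62, 63, 65, 66, 69, 73}
insert 72 → {36, 40, 45, 58, 59, 61, 62, 63, 65, 66, 69, 72, 73}

33, 52, 54, 50, 26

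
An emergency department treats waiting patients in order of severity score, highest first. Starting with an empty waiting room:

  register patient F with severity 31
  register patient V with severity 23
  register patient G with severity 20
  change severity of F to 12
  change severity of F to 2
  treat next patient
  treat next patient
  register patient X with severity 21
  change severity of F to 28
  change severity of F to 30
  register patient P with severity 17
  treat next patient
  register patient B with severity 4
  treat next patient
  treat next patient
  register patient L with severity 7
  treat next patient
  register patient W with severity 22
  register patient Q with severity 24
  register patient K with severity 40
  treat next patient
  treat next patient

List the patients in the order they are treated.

V, G, F, X, P, L, K, Q

add F (severity 31) → {F:31}
add V (severity 23) → {F:31, V:23}
add G (severity 20) → {F:31, V:23, G:20}
update F to severity 12 → {V:23, G:20, F:12}
update F to severity 2 → {V:23, G:20, F:2}
treat next patient → V; now {G:20, F:2}
treat next patient → G; now {F:2}
add X (severity 21) → {X:21, F:2}
update F to severity 28 → {F:28, X:21}
update F to severity 30 → {F:30, X:21}
add P (severity 17) → {F:30, X:21, P:17}
treat next patient → F; now {X:21, P:17}
add B (severity 4) → {X:21, P:17, B:4}
treat next patient → X; now {P:17, B:4}
treat next patient → P; now {B:4}
add L (severity 7) → {L:7, B:4}
treat next patient → L; now {B:4}
add W (severity 22) → {W:22, B:4}
add Q (severity 24) → {Q:24, W:22, B:4}
add K (severity 40) → {K:40, Q:24, W:22, B:4}
treat next patient → K; now {Q:24, W:22, B:4}
treat next patient → Q; now {W:22, B:4}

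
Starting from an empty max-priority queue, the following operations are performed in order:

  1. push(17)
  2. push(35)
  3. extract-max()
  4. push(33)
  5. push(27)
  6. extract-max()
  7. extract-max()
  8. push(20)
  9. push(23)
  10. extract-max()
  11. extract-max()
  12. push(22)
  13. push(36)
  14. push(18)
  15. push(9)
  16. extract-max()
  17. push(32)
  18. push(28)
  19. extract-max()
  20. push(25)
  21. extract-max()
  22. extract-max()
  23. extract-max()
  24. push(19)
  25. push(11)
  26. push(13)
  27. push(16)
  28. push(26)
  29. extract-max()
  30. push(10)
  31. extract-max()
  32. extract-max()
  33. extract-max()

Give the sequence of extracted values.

35 → 33 → 27 → 23 → 20 → 36 → 32 → 28 → 25 → 22 → 26 → 19 → 18 → 17

insert 17 → {17}
insert 35 → {35, 17}
extract-max → 35; now {17}
insert 33 → {33, 17}
insert 27 → {33, 27, 17}
extract-max → 33; now {27, 17}
extract-max → 27; now {17}
insert 20 → {20, 17}
insert 23 → {23, 20, 17}
extract-max → 23; now {20, 17}
extract-max → 20; now {17}
insert 22 → {22, 17}
insert 36 → {36, 22, 17}
insert 18 → {36, 22, 18, 17}
insert 9 → {36, 22, 18, 17, 9}
extract-max → 36; now {22, 18, 17, 9}
insert 32 → {32, 22, 18, 17, 9}
insert 28 → {32, 28, 22, 18, 17, 9}
extract-max → 32; now {28, 22, 18, 17, 9}
insert 25 → {28, 25, 22, 18, 17, 9}
extract-max → 28; now {25, 22, 18, 17, 9}
extract-max → 25; now {22, 18, 17, 9}
extract-max → 22; now {18, 17, 9}
insert 19 → {19, 18, 17, 9}
insert 11 → {19, 18, 17, 11, 9}
insert 13 → {19, 18, 17, 13, 11, 9}
insert 16 → {19, 18, 17, 16, 13, 11, 9}
insert 26 → {26, 19, 18, 17, 16, 13, 11, 9}
extract-max → 26; now {19, 18, 17, 16, 13, 11, 9}
insert 10 → {19, 18, 17, 16, 13, 11, 10, 9}
extract-max → 19; now {18, 17, 16, 13, 11, 10, 9}
extract-max → 18; now {17, 16, 13, 11, 10, 9}
extract-max → 17; now {16, 13, 11, 10, 9}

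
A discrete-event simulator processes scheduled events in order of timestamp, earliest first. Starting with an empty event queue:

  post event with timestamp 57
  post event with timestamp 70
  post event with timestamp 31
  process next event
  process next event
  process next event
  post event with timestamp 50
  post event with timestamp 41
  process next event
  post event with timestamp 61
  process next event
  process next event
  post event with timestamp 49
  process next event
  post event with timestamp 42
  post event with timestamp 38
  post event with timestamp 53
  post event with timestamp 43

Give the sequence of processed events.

[31, 57, 70, 41, 50, 61, 49]

insert 57 → {57}
insert 70 → {57, 70}
insert 31 → {31, 57, 70}
process next event → 31; now {57, 70}
process next event → 57; now {70}
process next event → 70; now {}
insert 50 → {50}
insert 41 → {41, 50}
process next event → 41; now {50}
insert 61 → {50, 61}
process next event → 50; now {61}
process next event → 61; now {}
insert 49 → {49}
process next event → 49; now {}
insert 42 → {42}
insert 38 → {38, 42}
insert 53 → {38, 42, 53}
insert 43 → {38, 42, 43, 53}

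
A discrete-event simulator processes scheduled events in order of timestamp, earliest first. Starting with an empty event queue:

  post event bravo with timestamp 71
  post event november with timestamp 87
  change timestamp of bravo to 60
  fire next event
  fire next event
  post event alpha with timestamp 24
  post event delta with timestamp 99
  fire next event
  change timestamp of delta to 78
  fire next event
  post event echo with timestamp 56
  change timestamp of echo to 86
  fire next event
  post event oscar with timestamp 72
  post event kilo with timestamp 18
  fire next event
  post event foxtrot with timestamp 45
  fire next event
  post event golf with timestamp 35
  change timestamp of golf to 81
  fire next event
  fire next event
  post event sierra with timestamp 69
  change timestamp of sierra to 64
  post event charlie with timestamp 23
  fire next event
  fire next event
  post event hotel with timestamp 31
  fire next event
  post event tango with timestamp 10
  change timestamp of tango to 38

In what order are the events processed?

add bravo (timestamp 71) → {bravo:71}
add november (timestamp 87) → {bravo:71, november:87}
update bravo to timestamp 60 → {bravo:60, november:87}
fire next event → bravo; now {november:87}
fire next event → november; now {}
add alpha (timestamp 24) → {alpha:24}
add delta (timestamp 99) → {alpha:24, delta:99}
fire next event → alpha; now {delta:99}
update delta to timestamp 78 → {delta:78}
fire next event → delta; now {}
add echo (timestamp 56) → {echo:56}
update echo to timestamp 86 → {echo:86}
fire next event → echo; now {}
add oscar (timestamp 72) → {oscar:72}
add kilo (timestamp 18) → {kilo:18, oscar:72}
fire next event → kilo; now {oscar:72}
add foxtrot (timestamp 45) → {foxtrot:45, oscar:72}
fire next event → foxtrot; now {oscar:72}
add golf (timestamp 35) → {golf:35, oscar:72}
update golf to timestamp 81 → {oscar:72, golf:81}
fire next event → oscar; now {golf:81}
fire next event → golf; now {}
add sierra (timestamp 69) → {sierra:69}
update sierra to timestamp 64 → {sierra:64}
add charlie (timestamp 23) → {charlie:23, sierra:64}
fire next event → charlie; now {sierra:64}
fire next event → sierra; now {}
add hotel (timestamp 31) → {hotel:31}
fire next event → hotel; now {}
add tango (timestamp 10) → {tango:10}
update tango to timestamp 38 → {tango:38}

bravo → november → alpha → delta → echo → kilo → foxtrot → oscar → golf → charlie → sierra → hotel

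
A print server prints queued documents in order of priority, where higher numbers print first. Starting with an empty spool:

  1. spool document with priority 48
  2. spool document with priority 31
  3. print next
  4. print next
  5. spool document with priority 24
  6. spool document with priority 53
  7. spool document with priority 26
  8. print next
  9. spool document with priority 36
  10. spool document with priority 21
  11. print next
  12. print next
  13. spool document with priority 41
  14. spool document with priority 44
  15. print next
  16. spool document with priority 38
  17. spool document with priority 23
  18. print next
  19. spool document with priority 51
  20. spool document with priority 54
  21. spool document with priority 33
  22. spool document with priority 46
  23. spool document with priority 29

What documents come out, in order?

insert 48 → {48}
insert 31 → {48, 31}
print next → 48; now {31}
print next → 31; now {}
insert 24 → {24}
insert 53 → {53, 24}
insert 26 → {53, 26, 24}
print next → 53; now {26, 24}
insert 36 → {36, 26, 24}
insert 21 → {36, 26, 24, 21}
print next → 36; now {26, 24, 21}
print next → 26; now {24, 21}
insert 41 → {41, 24, 21}
insert 44 → {44, 41, 24, 21}
print next → 44; now {41, 24, 21}
insert 38 → {41, 38, 24, 21}
insert 23 → {41, 38, 24, 23, 21}
print next → 41; now {38, 24, 23, 21}
insert 51 → {51, 38, 24, 23, 21}
insert 54 → {54, 51, 38, 24, 23, 21}
insert 33 → {54, 51, 38, 33, 24, 23, 21}
insert 46 → {54, 51, 46, 38, 33, 24, 23, 21}
insert 29 → {54, 51, 46, 38, 33, 29, 24, 23, 21}

48, 31, 53, 36, 26, 44, 41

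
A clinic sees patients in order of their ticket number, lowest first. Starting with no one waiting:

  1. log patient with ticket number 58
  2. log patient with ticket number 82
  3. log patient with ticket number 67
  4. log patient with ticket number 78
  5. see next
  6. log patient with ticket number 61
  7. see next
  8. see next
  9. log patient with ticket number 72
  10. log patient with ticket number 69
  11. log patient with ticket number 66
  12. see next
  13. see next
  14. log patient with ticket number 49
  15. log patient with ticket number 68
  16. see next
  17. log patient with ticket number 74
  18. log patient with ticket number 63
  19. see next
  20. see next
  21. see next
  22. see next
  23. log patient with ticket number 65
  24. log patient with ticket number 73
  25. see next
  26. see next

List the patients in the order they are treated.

insert 58 → {58}
insert 82 → {58, 82}
insert 67 → {58, 67, 82}
insert 78 → {58, 67, 78, 82}
see next → 58; now {67, 78, 82}
insert 61 → {61, 67, 78, 82}
see next → 61; now {67, 78, 82}
see next → 67; now {78, 82}
insert 72 → {72, 78, 82}
insert 69 → {69, 72, 78, 82}
insert 66 → {66, 69, 72, 78, 82}
see next → 66; now {69, 72, 78, 82}
see next → 69; now {72, 78, 82}
insert 49 → {49, 72, 78, 82}
insert 68 → {49, 68, 72, 78, 82}
see next → 49; now {68, 72, 78, 82}
insert 74 → {68, 72, 74, 78, 82}
insert 63 → {63, 68, 72, 74, 78, 82}
see next → 63; now {68, 72, 74, 78, 82}
see next → 68; now {72, 74, 78, 82}
see next → 72; now {74, 78, 82}
see next → 74; now {78, 82}
insert 65 → {65, 78, 82}
insert 73 → {65, 73, 78, 82}
see next → 65; now {73, 78, 82}
see next → 73; now {78, 82}

58, 61, 67, 66, 69, 49, 63, 68, 72, 74, 65, 73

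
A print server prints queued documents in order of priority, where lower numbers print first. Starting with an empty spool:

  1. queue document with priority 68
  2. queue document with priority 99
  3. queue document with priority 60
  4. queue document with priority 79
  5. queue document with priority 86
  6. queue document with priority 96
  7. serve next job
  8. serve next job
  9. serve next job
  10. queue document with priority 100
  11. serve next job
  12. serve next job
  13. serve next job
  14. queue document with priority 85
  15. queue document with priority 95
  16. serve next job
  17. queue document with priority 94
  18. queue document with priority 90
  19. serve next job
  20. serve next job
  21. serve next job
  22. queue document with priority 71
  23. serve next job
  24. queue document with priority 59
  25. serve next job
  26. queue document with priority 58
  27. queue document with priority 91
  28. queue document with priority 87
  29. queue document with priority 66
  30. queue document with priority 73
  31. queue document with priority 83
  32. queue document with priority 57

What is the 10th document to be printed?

insert 68 → {68}
insert 99 → {68, 99}
insert 60 → {60, 68, 99}
insert 79 → {60, 68, 79, 99}
insert 86 → {60, 68, 79, 86, 99}
insert 96 → {60, 68, 79, 86, 96, 99}
serve next job → 60; now {68, 79, 86, 96, 99}
serve next job → 68; now {79, 86, 96, 99}
serve next job → 79; now {86, 96, 99}
insert 100 → {86, 96, 99, 100}
serve next job → 86; now {96, 99, 100}
serve next job → 96; now {99, 100}
serve next job → 99; now {100}
insert 85 → {85, 100}
insert 95 → {85, 95, 100}
serve next job → 85; now {95, 100}
insert 94 → {94, 95, 100}
insert 90 → {90, 94, 95, 100}
serve next job → 90; now {94, 95, 100}
serve next job → 94; now {95, 100}
serve next job → 95; now {100}
insert 71 → {71, 100}
serve next job → 71; now {100}
insert 59 → {59, 100}
serve next job → 59; now {100}
insert 58 → {58, 100}
insert 91 → {58, 91, 100}
insert 87 → {58, 87, 91, 100}
insert 66 → {58, 66, 87, 91, 100}
insert 73 → {58, 66, 73, 87, 91, 100}
insert 83 → {58, 66, 73, 83, 87, 91, 100}
insert 57 → {57, 58, 66, 73, 83, 87, 91, 100}

95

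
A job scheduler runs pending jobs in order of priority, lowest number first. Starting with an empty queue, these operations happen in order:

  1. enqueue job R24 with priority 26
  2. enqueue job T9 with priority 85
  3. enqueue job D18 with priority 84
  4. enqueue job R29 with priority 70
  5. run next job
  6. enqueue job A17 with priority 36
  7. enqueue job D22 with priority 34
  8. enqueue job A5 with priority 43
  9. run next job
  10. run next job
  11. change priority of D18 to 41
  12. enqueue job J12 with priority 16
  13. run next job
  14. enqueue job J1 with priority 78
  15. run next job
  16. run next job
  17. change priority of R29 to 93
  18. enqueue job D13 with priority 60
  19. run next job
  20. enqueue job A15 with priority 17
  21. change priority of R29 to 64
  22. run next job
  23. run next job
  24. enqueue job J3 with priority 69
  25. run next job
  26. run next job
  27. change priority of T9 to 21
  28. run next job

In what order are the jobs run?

[R24, D22, A17, J12, D18, A5, D13, A15, R29, J3, J1, T9]

add R24 (priority 26) → {R24:26}
add T9 (priority 85) → {R24:26, T9:85}
add D18 (priority 84) → {R24:26, D18:84, T9:85}
add R29 (priority 70) → {R24:26, R29:70, D18:84, T9:85}
run next job → R24; now {R29:70, D18:84, T9:85}
add A17 (priority 36) → {A17:36, R29:70, D18:84, T9:85}
add D22 (priority 34) → {D22:34, A17:36, R29:70, D18:84, T9:85}
add A5 (priority 43) → {D22:34, A17:36, A5:43, R29:70, D18:84, T9:85}
run next job → D22; now {A17:36, A5:43, R29:70, D18:84, T9:85}
run next job → A17; now {A5:43, R29:70, D18:84, T9:85}
update D18 to priority 41 → {D18:41, A5:43, R29:70, T9:85}
add J12 (priority 16) → {J12:16, D18:41, A5:43, R29:70, T9:85}
run next job → J12; now {D18:41, A5:43, R29:70, T9:85}
add J1 (priority 78) → {D18:41, A5:43, R29:70, J1:78, T9:85}
run next job → D18; now {A5:43, R29:70, J1:78, T9:85}
run next job → A5; now {R29:70, J1:78, T9:85}
update R29 to priority 93 → {J1:78, T9:85, R29:93}
add D13 (priority 60) → {D13:60, J1:78, T9:85, R29:93}
run next job → D13; now {J1:78, T9:85, R29:93}
add A15 (priority 17) → {A15:17, J1:78, T9:85, R29:93}
update R29 to priority 64 → {A15:17, R29:64, J1:78, T9:85}
run next job → A15; now {R29:64, J1:78, T9:85}
run next job → R29; now {J1:78, T9:85}
add J3 (priority 69) → {J3:69, J1:78, T9:85}
run next job → J3; now {J1:78, T9:85}
run next job → J1; now {T9:85}
update T9 to priority 21 → {T9:21}
run next job → T9; now {}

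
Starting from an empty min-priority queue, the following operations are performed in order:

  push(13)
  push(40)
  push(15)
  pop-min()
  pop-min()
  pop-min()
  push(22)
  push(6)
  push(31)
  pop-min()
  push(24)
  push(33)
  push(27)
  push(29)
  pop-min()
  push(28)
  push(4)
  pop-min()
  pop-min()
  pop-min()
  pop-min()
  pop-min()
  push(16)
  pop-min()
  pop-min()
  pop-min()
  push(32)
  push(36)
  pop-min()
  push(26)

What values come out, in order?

[13, 15, 40, 6, 22, 4, 24, 27, 28, 29, 16, 31, 33, 32]

insert 13 → {13}
insert 40 → {13, 40}
insert 15 → {13, 15, 40}
pop-min → 13; now {15, 40}
pop-min → 15; now {40}
pop-min → 40; now {}
insert 22 → {22}
insert 6 → {6, 22}
insert 31 → {6, 22, 31}
pop-min → 6; now {22, 31}
insert 24 → {22, 24, 31}
insert 33 → {22, 24, 31, 33}
insert 27 → {22, 24, 27, 31, 33}
insert 29 → {22, 24, 27, 29, 31, 33}
pop-min → 22; now {24, 27, 29, 31, 33}
insert 28 → {24, 27, 28, 29, 31, 33}
insert 4 → {4, 24, 27, 28, 29, 31, 33}
pop-min → 4; now {24, 27, 28, 29, 31, 33}
pop-min → 24; now {27, 28, 29, 31, 33}
pop-min → 27; now {28, 29, 31, 33}
pop-min → 28; now {29, 31, 33}
pop-min → 29; now {31, 33}
insert 16 → {16, 31, 33}
pop-min → 16; now {31, 33}
pop-min → 31; now {33}
pop-min → 33; now {}
insert 32 → {32}
insert 36 → {32, 36}
pop-min → 32; now {36}
insert 26 → {26, 36}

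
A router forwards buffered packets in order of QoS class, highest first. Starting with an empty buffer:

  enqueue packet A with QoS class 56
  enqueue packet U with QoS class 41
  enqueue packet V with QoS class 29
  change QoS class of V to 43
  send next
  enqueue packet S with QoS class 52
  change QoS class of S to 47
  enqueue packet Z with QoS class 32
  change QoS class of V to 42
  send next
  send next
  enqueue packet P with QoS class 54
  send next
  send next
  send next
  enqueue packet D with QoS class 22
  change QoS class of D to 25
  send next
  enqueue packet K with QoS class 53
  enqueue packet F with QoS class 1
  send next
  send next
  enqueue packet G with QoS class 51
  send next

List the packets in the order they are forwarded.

A → S → V → P → U → Z → D → K → F → G

add A (QoS class 56) → {A:56}
add U (QoS class 41) → {A:56, U:41}
add V (QoS class 29) → {A:56, U:41, V:29}
update V to QoS class 43 → {A:56, V:43, U:41}
send next → A; now {V:43, U:41}
add S (QoS class 52) → {S:52, V:43, U:41}
update S to QoS class 47 → {S:47, V:43, U:41}
add Z (QoS class 32) → {S:47, V:43, U:41, Z:32}
update V to QoS class 42 → {S:47, V:42, U:41, Z:32}
send next → S; now {V:42, U:41, Z:32}
send next → V; now {U:41, Z:32}
add P (QoS class 54) → {P:54, U:41, Z:32}
send next → P; now {U:41, Z:32}
send next → U; now {Z:32}
send next → Z; now {}
add D (QoS class 22) → {D:22}
update D to QoS class 25 → {D:25}
send next → D; now {}
add K (QoS class 53) → {K:53}
add F (QoS class 1) → {K:53, F:1}
send next → K; now {F:1}
send next → F; now {}
add G (QoS class 51) → {G:51}
send next → G; now {}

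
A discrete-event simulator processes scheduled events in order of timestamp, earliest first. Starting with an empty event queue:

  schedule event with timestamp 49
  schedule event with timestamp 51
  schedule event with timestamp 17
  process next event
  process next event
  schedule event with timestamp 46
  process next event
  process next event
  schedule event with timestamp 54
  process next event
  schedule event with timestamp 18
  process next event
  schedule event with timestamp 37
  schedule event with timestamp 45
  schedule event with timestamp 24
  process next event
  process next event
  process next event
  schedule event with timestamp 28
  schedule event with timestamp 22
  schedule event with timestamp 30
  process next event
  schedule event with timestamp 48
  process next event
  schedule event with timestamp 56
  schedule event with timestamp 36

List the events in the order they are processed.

17 → 49 → 46 → 51 → 54 → 18 → 24 → 37 → 45 → 22 → 28

insert 49 → {49}
insert 51 → {49, 51}
insert 17 → {17, 49, 51}
process next event → 17; now {49, 51}
process next event → 49; now {51}
insert 46 → {46, 51}
process next event → 46; now {51}
process next event → 51; now {}
insert 54 → {54}
process next event → 54; now {}
insert 18 → {18}
process next event → 18; now {}
insert 37 → {37}
insert 45 → {37, 45}
insert 24 → {24, 37, 45}
process next event → 24; now {37, 45}
process next event → 37; now {45}
process next event → 45; now {}
insert 28 → {28}
insert 22 → {22, 28}
insert 30 → {22, 28, 30}
process next event → 22; now {28, 30}
insert 48 → {28, 30, 48}
process next event → 28; now {30, 48}
insert 56 → {30, 48, 56}
insert 36 → {30, 36, 48, 56}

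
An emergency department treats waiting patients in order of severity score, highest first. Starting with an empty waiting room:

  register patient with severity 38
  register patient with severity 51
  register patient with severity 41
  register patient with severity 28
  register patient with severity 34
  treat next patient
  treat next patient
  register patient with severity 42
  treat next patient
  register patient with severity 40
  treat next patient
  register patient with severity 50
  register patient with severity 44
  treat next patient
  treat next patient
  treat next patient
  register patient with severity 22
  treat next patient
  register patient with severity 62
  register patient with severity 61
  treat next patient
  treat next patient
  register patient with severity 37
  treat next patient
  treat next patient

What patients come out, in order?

insert 38 → {38}
insert 51 → {51, 38}
insert 41 → {51, 41, 38}
insert 28 → {51, 41, 38, 28}
insert 34 → {51, 41, 38, 34, 28}
treat next patient → 51; now {41, 38, 34, 28}
treat next patient → 41; now {38, 34, 28}
insert 42 → {42, 38, 34, 28}
treat next patient → 42; now {38, 34, 28}
insert 40 → {40, 38, 34, 28}
treat next patient → 40; now {38, 34, 28}
insert 50 → {50, 38, 34, 28}
insert 44 → {50, 44, 38, 34, 28}
treat next patient → 50; now {44, 38, 34, 28}
treat next patient → 44; now {38, 34, 28}
treat next patient → 38; now {34, 28}
insert 22 → {34, 28, 22}
treat next patient → 34; now {28, 22}
insert 62 → {62, 28, 22}
insert 61 → {62, 61, 28, 22}
treat next patient → 62; now {61, 28, 22}
treat next patient → 61; now {28, 22}
insert 37 → {37, 28, 22}
treat next patient → 37; now {28, 22}
treat next patient → 28; now {22}

51 → 41 → 42 → 40 → 50 → 44 → 38 → 34 → 62 → 61 → 37 → 28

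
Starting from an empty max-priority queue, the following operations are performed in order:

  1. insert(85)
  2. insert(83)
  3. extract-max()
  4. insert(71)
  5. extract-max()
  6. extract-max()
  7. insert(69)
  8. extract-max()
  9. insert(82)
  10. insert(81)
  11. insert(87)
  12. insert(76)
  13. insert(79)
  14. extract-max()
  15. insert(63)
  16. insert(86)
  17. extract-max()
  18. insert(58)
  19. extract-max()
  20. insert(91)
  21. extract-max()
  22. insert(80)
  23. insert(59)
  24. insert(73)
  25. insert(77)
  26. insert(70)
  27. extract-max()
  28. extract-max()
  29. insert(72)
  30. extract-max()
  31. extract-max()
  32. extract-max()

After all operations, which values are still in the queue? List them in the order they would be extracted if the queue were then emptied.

73, 72, 70, 63, 59, 58

insert 85 → {85}
insert 83 → {85, 83}
extract-max → 85; now {83}
insert 71 → {83, 71}
extract-max → 83; now {71}
extract-max → 71; now {}
insert 69 → {69}
extract-max → 69; now {}
insert 82 → {82}
insert 81 → {82, 81}
insert 87 → {87, 82, 81}
insert 76 → {87, 82, 81, 76}
insert 79 → {87, 82, 81, 79, 76}
extract-max → 87; now {82, 81, 79, 76}
insert 63 → {82, 81, 79, 76, 63}
insert 86 → {86, 82, 81, 79, 76, 63}
extract-max → 86; now {82, 81, 79, 76, 63}
insert 58 → {82, 81, 79, 76, 63, 58}
extract-max → 82; now {81, 79, 76, 63, 58}
insert 91 → {91, 81, 79, 76, 63, 58}
extract-max → 91; now {81, 79, 76, 63, 58}
insert 80 → {81, 80, 79, 76, 63, 58}
insert 59 → {81, 80, 79, 76, 63, 59, 58}
insert 73 → {81, 80, 79, 76, 73, 63, 59, 58}
insert 77 → {81, 80, 79, 77, 76, 73, 63, 59, 58}
insert 70 → {81, 80, 79, 77, 76, 73, 70, 63, 59, 58}
extract-max → 81; now {80, 79, 77, 76, 73, 70, 63, 59, 58}
extract-max → 80; now {79, 77, 76, 73, 70, 63, 59, 58}
insert 72 → {79, 77, 76, 73, 72, 70, 63, 59, 58}
extract-max → 79; now {77, 76, 73, 72, 70, 63, 59, 58}
extract-max → 77; now {76, 73, 72, 70, 63, 59, 58}
extract-max → 76; now {73, 72, 70, 63, 59, 58}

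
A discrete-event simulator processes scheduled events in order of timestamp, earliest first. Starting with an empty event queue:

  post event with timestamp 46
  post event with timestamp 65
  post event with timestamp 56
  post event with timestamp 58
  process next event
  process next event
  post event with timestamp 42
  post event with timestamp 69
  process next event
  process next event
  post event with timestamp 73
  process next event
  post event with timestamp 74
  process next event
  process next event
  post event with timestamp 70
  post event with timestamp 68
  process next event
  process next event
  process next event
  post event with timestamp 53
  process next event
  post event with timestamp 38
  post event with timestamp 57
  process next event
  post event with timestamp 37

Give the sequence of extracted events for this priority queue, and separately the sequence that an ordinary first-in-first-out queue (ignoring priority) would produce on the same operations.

priority queue: 46, 56, 42, 58, 65, 69, 73, 68, 70, 74, 53, 38; FIFO queue: 46, 65, 56, 58, 42, 69, 73, 74, 70, 68, 53, 38

insert 46 → {46}
insert 65 → {46, 65}
insert 56 → {46, 56, 65}
insert 58 → {46, 56, 58, 65}
process next event → 46; now {56, 58, 65}
process next event → 56; now {58, 65}
insert 42 → {42, 58, 65}
insert 69 → {42, 58, 65, 69}
process next event → 42; now {58, 65, 69}
process next event → 58; now {65, 69}
insert 73 → {65, 69, 73}
process next event → 65; now {69, 73}
insert 74 → {69, 73, 74}
process next event → 69; now {73, 74}
process next event → 73; now {74}
insert 70 → {70, 74}
insert 68 → {68, 70, 74}
process next event → 68; now {70, 74}
process next event → 70; now {74}
process next event → 74; now {}
insert 53 → {53}
process next event → 53; now {}
insert 38 → {38}
insert 57 → {38, 57}
process next event → 38; now {57}
insert 37 → {37, 57}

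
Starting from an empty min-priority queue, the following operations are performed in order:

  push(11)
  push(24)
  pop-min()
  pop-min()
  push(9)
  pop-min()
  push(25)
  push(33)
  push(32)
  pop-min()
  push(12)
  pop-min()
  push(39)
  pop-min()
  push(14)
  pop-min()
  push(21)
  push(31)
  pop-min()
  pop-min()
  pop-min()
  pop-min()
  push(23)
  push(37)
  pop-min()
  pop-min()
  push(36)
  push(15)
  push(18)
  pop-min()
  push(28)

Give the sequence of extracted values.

insert 11 → {11}
insert 24 → {11, 24}
pop-min → 11; now {24}
pop-min → 24; now {}
insert 9 → {9}
pop-min → 9; now {}
insert 25 → {25}
insert 33 → {25, 33}
insert 32 → {25, 32, 33}
pop-min → 25; now {32, 33}
insert 12 → {12, 32, 33}
pop-min → 12; now {32, 33}
insert 39 → {32, 33, 39}
pop-min → 32; now {33, 39}
insert 14 → {14, 33, 39}
pop-min → 14; now {33, 39}
insert 21 → {21, 33, 39}
insert 31 → {21, 31, 33, 39}
pop-min → 21; now {31, 33, 39}
pop-min → 31; now {33, 39}
pop-min → 33; now {39}
pop-min → 39; now {}
insert 23 → {23}
insert 37 → {23, 37}
pop-min → 23; now {37}
pop-min → 37; now {}
insert 36 → {36}
insert 15 → {15, 36}
insert 18 → {15, 18, 36}
pop-min → 15; now {18, 36}
insert 28 → {18, 28, 36}

[11, 24, 9, 25, 12, 32, 14, 21, 31, 33, 39, 23, 37, 15]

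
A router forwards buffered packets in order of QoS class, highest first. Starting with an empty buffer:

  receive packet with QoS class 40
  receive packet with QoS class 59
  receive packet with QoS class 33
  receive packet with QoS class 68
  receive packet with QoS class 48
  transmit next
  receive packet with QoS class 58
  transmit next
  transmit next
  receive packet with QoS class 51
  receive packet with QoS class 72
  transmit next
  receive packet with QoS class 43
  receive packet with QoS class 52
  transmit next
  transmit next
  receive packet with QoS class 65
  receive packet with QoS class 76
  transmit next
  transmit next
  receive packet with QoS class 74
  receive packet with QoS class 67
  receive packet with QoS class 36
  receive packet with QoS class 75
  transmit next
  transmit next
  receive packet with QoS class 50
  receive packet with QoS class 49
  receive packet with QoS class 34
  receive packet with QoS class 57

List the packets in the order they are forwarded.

[68, 59, 58, 72, 52, 51, 76, 65, 75, 74]

insert 40 → {40}
insert 59 → {59, 40}
insert 33 → {59, 40, 33}
insert 68 → {68, 59, 40, 33}
insert 48 → {68, 59, 48, 40, 33}
transmit next → 68; now {59, 48, 40, 33}
insert 58 → {59, 58, 48, 40, 33}
transmit next → 59; now {58, 48, 40, 33}
transmit next → 58; now {48, 40, 33}
insert 51 → {51, 48, 40, 33}
insert 72 → {72, 51, 48, 40, 33}
transmit next → 72; now {51, 48, 40, 33}
insert 43 → {51, 48, 43, 40, 33}
insert 52 → {52, 51, 48, 43, 40, 33}
transmit next → 52; now {51, 48, 43, 40, 33}
transmit next → 51; now {48, 43, 40, 33}
insert 65 → {65, 48, 43, 40, 33}
insert 76 → {76, 65, 48, 43, 40, 33}
transmit next → 76; now {65, 48, 43, 40, 33}
transmit next → 65; now {48, 43, 40, 33}
insert 74 → {74, 48, 43, 40, 33}
insert 67 → {74, 67, 48, 43, 40, 33}
insert 36 → {74, 67, 48, 43, 40, 36, 33}
insert 75 → {75, 74, 67, 48, 43, 40, 36, 33}
transmit next → 75; now {74, 67, 48, 43, 40, 36, 33}
transmit next → 74; now {67, 48, 43, 40, 36, 33}
insert 50 → {67, 50, 48, 43, 40, 36, 33}
insert 49 → {67, 50, 49, 48, 43, 40, 36, 33}
insert 34 → {67, 50, 49, 48, 43, 40, 36, 34, 33}
insert 57 → {67, 57, 50, 49, 48, 43, 40, 36, 34, 33}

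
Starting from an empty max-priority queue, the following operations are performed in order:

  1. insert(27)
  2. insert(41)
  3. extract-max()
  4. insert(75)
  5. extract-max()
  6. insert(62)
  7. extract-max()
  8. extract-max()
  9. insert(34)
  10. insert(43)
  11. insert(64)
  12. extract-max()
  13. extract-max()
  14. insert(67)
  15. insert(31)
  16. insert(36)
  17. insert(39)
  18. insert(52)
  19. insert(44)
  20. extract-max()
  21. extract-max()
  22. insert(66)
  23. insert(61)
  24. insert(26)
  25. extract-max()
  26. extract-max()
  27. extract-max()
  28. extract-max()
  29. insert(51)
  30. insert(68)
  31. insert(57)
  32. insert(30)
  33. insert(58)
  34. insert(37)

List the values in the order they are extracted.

insert 27 → {27}
insert 41 → {41, 27}
extract-max → 41; now {27}
insert 75 → {75, 27}
extract-max → 75; now {27}
insert 62 → {62, 27}
extract-max → 62; now {27}
extract-max → 27; now {}
insert 34 → {34}
insert 43 → {43, 34}
insert 64 → {64, 43, 34}
extract-max → 64; now {43, 34}
extract-max → 43; now {34}
insert 67 → {67, 34}
insert 31 → {67, 34, 31}
insert 36 → {67, 36, 34, 31}
insert 39 → {67, 39, 36, 34, 31}
insert 52 → {67, 52, 39, 36, 34, 31}
insert 44 → {67, 52, 44, 39, 36, 34, 31}
extract-max → 67; now {52, 44, 39, 36, 34, 31}
extract-max → 52; now {44, 39, 36, 34, 31}
insert 66 → {66, 44, 39, 36, 34, 31}
insert 61 → {66, 61, 44, 39, 36, 34, 31}
insert 26 → {66, 61, 44, 39, 36, 34, 31, 26}
extract-max → 66; now {61, 44, 39, 36, 34, 31, 26}
extract-max → 61; now {44, 39, 36, 34, 31, 26}
extract-max → 44; now {39, 36, 34, 31, 26}
extract-max → 39; now {36, 34, 31, 26}
insert 51 → {51, 36, 34, 31, 26}
insert 68 → {68, 51, 36, 34, 31, 26}
insert 57 → {68, 57, 51, 36, 34, 31, 26}
insert 30 → {68, 57, 51, 36, 34, 31, 30, 26}
insert 58 → {68, 58, 57, 51, 36, 34, 31, 30, 26}
insert 37 → {68, 58, 57, 51, 37, 36, 34, 31, 30, 26}

41, 75, 62, 27, 64, 43, 67, 52, 66, 61, 44, 39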